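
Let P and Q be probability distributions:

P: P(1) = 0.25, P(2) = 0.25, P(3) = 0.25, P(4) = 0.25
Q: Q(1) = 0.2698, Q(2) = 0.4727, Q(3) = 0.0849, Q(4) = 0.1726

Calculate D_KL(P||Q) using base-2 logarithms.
0.2659 bits

D_KL(P||Q) = Σ P(x) log₂(P(x)/Q(x))

Computing term by term:
  P(1)·log₂(P(1)/Q(1)) = 0.25·log₂(0.25/0.2698) = -0.02749
  P(2)·log₂(P(2)/Q(2)) = 0.25·log₂(0.25/0.4727) = -0.22975
  P(3)·log₂(P(3)/Q(3)) = 0.25·log₂(0.25/0.0849) = 0.38952
  P(4)·log₂(P(4)/Q(4)) = 0.25·log₂(0.25/0.1726) = 0.13362

D_KL(P||Q) = -0.02749 - 0.22975 + 0.38952 + 0.13362 = 0.26590 ≈ 0.2659 bits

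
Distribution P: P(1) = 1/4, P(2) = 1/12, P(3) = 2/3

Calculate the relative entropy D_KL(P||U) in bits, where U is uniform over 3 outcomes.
0.3962 bits

U(i) = 1/3 for all i

D_KL(P||U) = Σ P(x) log₂(P(x) / (1/3))
           = Σ P(x) log₂(P(x)) + log₂(3)
           = log₂(3) - H(P)

H(P) = -Σ P(x) log₂(P(x)):
  -P(1)·log₂(P(1)) = -(1/4)·log₂(1/4) = 0.50000
  -P(2)·log₂(P(2)) = -(1/12)·log₂(1/12) = 0.29875
  -P(3)·log₂(P(3)) = -(2/3)·log₂(2/3) = 0.38998
H(P) = 0.50000 + 0.29875 + 0.38998 = 1.18873 bits

log₂(3) = 1.58496 bits

D_KL(P||U) = 1.58496 - 1.18873 = 0.39623 ≈ 0.3962 bits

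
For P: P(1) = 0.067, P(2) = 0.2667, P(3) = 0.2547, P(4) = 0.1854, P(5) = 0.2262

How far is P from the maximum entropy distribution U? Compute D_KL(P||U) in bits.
0.1138 bits

U(i) = 1/5 for all i

D_KL(P||U) = Σ P(x) log₂(P(x) / (1/5))
           = Σ P(x) log₂(P(x)) + log₂(5)
           = log₂(5) - H(P)

H(P) = -Σ P(x) log₂(P(x)):
  -P(1)·log₂(P(1)) = -(0.067)·log₂(0.067) = 0.26128
  -P(2)·log₂(P(2)) = -(0.2667)·log₂(0.2667) = 0.50852
  -P(3)·log₂(P(3)) = -(0.2547)·log₂(0.2547) = 0.50256
  -P(4)·log₂(P(4)) = -(0.1854)·log₂(0.1854) = 0.45076
  -P(5)·log₂(P(5)) = -(0.2262)·log₂(0.2262) = 0.48505
H(P) = 0.26128 + 0.50852 + 0.50256 + 0.45076 + 0.48505 = 2.20817 bits

log₂(5) = 2.32193 bits

D_KL(P||U) = 2.32193 - 2.20817 = 0.11376 ≈ 0.1138 bits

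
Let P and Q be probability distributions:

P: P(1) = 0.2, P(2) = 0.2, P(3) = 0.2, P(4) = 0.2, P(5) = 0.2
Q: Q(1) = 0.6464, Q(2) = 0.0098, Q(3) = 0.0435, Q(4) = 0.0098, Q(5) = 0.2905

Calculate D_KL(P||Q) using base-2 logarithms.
1.7344 bits

D_KL(P||Q) = Σ P(x) log₂(P(x)/Q(x))

Computing term by term:
  P(1)·log₂(P(1)/Q(1)) = 0.2·log₂(0.2/0.6464) = -0.33849
  P(2)·log₂(P(2)/Q(2)) = 0.2·log₂(0.2/0.0098) = 0.87021
  P(3)·log₂(P(3)/Q(3)) = 0.2·log₂(0.2/0.0435) = 0.44018
  P(4)·log₂(P(4)/Q(4)) = 0.2·log₂(0.2/0.0098) = 0.87021
  P(5)·log₂(P(5)/Q(5)) = 0.2·log₂(0.2/0.2905) = -0.10771

D_KL(P||Q) = -0.33849 + 0.87021 + 0.44018 + 0.87021 - 0.10771 = 1.73440 ≈ 1.7344 bits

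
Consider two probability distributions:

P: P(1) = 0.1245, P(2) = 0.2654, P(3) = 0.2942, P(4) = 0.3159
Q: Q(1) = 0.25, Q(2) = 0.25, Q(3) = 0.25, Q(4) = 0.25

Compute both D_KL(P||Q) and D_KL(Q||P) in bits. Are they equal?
D_KL(P||Q) = 0.0734 bits, D_KL(Q||P) = 0.0868 bits. No, they are not equal.

D_KL(P||Q) = Σ P(x) log₂(P(x)/Q(x))

Computing term by term:
  P(1)·log₂(P(1)/Q(1)) = 0.1245·log₂(0.1245/0.25) = -0.12522
  P(2)·log₂(P(2)/Q(2)) = 0.2654·log₂(0.2654/0.25) = 0.02289
  P(3)·log₂(P(3)/Q(3)) = 0.2942·log₂(0.2942/0.25) = 0.06910
  P(4)·log₂(P(4)/Q(4)) = 0.3159·log₂(0.3159/0.25) = 0.10663

D_KL(P||Q) = -0.12522 + 0.02289 + 0.06910 + 0.10663 = 0.07340 ≈ 0.0734 bits

D_KL(Q||P) = Σ Q(x) log₂(Q(x)/P(x))

Computing term by term:
  Q(1)·log₂(Q(1)/P(1)) = 0.25·log₂(0.25/0.1245) = 0.25145
  Q(2)·log₂(Q(2)/P(2)) = 0.25·log₂(0.25/0.2654) = -0.02156
  Q(3)·log₂(Q(3)/P(3)) = 0.25·log₂(0.25/0.2942) = -0.05872
  Q(4)·log₂(Q(4)/P(4)) = 0.25·log₂(0.25/0.3159) = -0.08438

D_KL(Q||P) = 0.25145 - 0.02156 - 0.05872 - 0.08438 = 0.08679 ≈ 0.0868 bits

These are NOT equal (difference: 0.0134 bits). KL divergence is asymmetric: D_KL(P||Q) ≠ D_KL(Q||P) in general.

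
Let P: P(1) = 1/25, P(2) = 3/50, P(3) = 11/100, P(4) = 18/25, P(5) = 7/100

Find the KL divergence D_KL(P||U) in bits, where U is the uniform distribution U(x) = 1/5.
0.9326 bits

U(i) = 1/5 for all i

D_KL(P||U) = Σ P(x) log₂(P(x) / (1/5))
           = Σ P(x) log₂(P(x)) + log₂(5)
           = log₂(5) - H(P)

H(P) = -Σ P(x) log₂(P(x)):
  -P(1)·log₂(P(1)) = -(1/25)·log₂(1/25) = 0.18575
  -P(2)·log₂(P(2)) = -(3/50)·log₂(3/50) = 0.24353
  -P(3)·log₂(P(3)) = -(11/100)·log₂(11/100) = 0.35029
  -P(4)·log₂(P(4)) = -(18/25)·log₂(18/25) = 0.34123
  -P(5)·log₂(P(5)) = -(7/100)·log₂(7/100) = 0.26856
H(P) = 0.18575 + 0.24353 + 0.35029 + 0.34123 + 0.26856 = 1.38936 bits

log₂(5) = 2.32193 bits

D_KL(P||U) = 2.32193 - 1.38936 = 0.93257 ≈ 0.9326 bits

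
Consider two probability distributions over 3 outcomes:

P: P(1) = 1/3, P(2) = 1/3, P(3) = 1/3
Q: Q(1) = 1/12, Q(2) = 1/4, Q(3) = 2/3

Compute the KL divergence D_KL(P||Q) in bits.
0.4717 bits

D_KL(P||Q) = Σ P(x) log₂(P(x)/Q(x))

Computing term by term:
  P(1)·log₂(P(1)/Q(1)) = (1/3)·log₂((1/3)/(1/12)) = 0.66667
  P(2)·log₂(P(2)/Q(2)) = (1/3)·log₂((1/3)/(1/4)) = 0.13835
  P(3)·log₂(P(3)/Q(3)) = (1/3)·log₂((1/3)/(2/3)) = -0.33333

D_KL(P||Q) = 0.66667 + 0.13835 - 0.33333 = 0.47169 ≈ 0.4717 bits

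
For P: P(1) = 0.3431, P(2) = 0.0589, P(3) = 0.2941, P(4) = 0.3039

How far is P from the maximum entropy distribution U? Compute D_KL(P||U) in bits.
0.1884 bits

U(i) = 1/4 for all i

D_KL(P||U) = Σ P(x) log₂(P(x) / (1/4))
           = Σ P(x) log₂(P(x)) + log₂(4)
           = log₂(4) - H(P)

H(P) = -Σ P(x) log₂(P(x)):
  -P(1)·log₂(P(1)) = -(0.3431)·log₂(0.3431) = 0.52951
  -P(2)·log₂(P(2)) = -(0.0589)·log₂(0.0589) = 0.24064
  -P(3)·log₂(P(3)) = -(0.2941)·log₂(0.2941) = 0.51927
  -P(4)·log₂(P(4)) = -(0.3039)·log₂(0.3039) = 0.52220
H(P) = 0.52951 + 0.24064 + 0.51927 + 0.52220 = 1.81162 bits

log₂(4) = 2.00000 bits

D_KL(P||U) = 2.00000 - 1.81162 = 0.18838 ≈ 0.1884 bits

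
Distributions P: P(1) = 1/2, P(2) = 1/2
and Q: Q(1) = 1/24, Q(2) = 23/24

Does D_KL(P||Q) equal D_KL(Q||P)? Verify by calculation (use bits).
D_KL(P||Q) = 1.3232 bits, D_KL(Q||P) = 0.7501 bits. No — D_KL(P||Q) ≠ D_KL(Q||P) for this pair.

D_KL(P||Q) = Σ P(x) log₂(P(x)/Q(x))

Computing term by term:
  P(1)·log₂(P(1)/Q(1)) = (1/2)·log₂((1/2)/(1/24)) = 1.79248
  P(2)·log₂(P(2)/Q(2)) = (1/2)·log₂((1/2)/(23/24)) = -0.46930

D_KL(P||Q) = 1.79248 - 0.46930 = 1.32318 ≈ 1.3232 bits

D_KL(Q||P) = Σ Q(x) log₂(Q(x)/P(x))

Computing term by term:
  Q(1)·log₂(Q(1)/P(1)) = (1/24)·log₂((1/24)/(1/2)) = -0.14937
  Q(2)·log₂(Q(2)/P(2)) = (23/24)·log₂((23/24)/(1/2)) = 0.89949

D_KL(Q||P) = -0.14937 + 0.89949 = 0.75012 ≈ 0.7501 bits

These are NOT equal (difference: 0.5731 bits). KL divergence is asymmetric: D_KL(P||Q) ≠ D_KL(Q||P) in general.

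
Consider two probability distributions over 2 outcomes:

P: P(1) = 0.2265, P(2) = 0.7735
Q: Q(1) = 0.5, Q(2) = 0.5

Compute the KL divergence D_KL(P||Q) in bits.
0.2281 bits

D_KL(P||Q) = Σ P(x) log₂(P(x)/Q(x))

Computing term by term:
  P(1)·log₂(P(1)/Q(1)) = 0.2265·log₂(0.2265/0.5) = -0.25876
  P(2)·log₂(P(2)/Q(2)) = 0.7735·log₂(0.7735/0.5) = 0.48690

D_KL(P||Q) = -0.25876 + 0.48690 = 0.22814 ≈ 0.2281 bits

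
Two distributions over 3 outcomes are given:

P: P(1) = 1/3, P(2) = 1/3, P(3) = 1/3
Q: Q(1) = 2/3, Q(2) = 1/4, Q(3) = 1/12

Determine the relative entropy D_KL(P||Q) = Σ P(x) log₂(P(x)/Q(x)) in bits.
0.4717 bits

D_KL(P||Q) = Σ P(x) log₂(P(x)/Q(x))

Computing term by term:
  P(1)·log₂(P(1)/Q(1)) = (1/3)·log₂((1/3)/(2/3)) = -0.33333
  P(2)·log₂(P(2)/Q(2)) = (1/3)·log₂((1/3)/(1/4)) = 0.13835
  P(3)·log₂(P(3)/Q(3)) = (1/3)·log₂((1/3)/(1/12)) = 0.66667

D_KL(P||Q) = -0.33333 + 0.13835 + 0.66667 = 0.47169 ≈ 0.4717 bits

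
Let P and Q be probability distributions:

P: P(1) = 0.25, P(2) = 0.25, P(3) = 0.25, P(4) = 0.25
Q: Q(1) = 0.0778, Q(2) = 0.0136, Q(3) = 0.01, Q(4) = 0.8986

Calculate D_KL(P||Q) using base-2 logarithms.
2.1706 bits

D_KL(P||Q) = Σ P(x) log₂(P(x)/Q(x))

Computing term by term:
  P(1)·log₂(P(1)/Q(1)) = 0.25·log₂(0.25/0.0778) = 0.42102
  P(2)·log₂(P(2)/Q(2)) = 0.25·log₂(0.25/0.0136) = 1.05006
  P(3)·log₂(P(3)/Q(3)) = 0.25·log₂(0.25/0.01) = 1.16096
  P(4)·log₂(P(4)/Q(4)) = 0.25·log₂(0.25/0.8986) = -0.46144

D_KL(P||Q) = 0.42102 + 1.05006 + 1.16096 - 0.46144 = 2.17060 ≈ 2.1706 bits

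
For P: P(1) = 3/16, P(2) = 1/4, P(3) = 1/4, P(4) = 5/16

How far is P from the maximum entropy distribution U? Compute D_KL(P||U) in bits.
0.0228 bits

U(i) = 1/4 for all i

D_KL(P||U) = Σ P(x) log₂(P(x) / (1/4))
           = Σ P(x) log₂(P(x)) + log₂(4)
           = log₂(4) - H(P)

H(P) = -Σ P(x) log₂(P(x)):
  -P(1)·log₂(P(1)) = -(3/16)·log₂(3/16) = 0.45282
  -P(2)·log₂(P(2)) = -(1/4)·log₂(1/4) = 0.50000
  -P(3)·log₂(P(3)) = -(1/4)·log₂(1/4) = 0.50000
  -P(4)·log₂(P(4)) = -(5/16)·log₂(5/16) = 0.52440
H(P) = 0.45282 + 0.50000 + 0.50000 + 0.52440 = 1.97722 bits

log₂(4) = 2.00000 bits

D_KL(P||U) = 2.00000 - 1.97722 = 0.02278 ≈ 0.0228 bits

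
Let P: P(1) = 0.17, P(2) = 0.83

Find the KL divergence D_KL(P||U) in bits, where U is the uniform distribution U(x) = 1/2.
0.3423 bits

U(i) = 1/2 for all i

D_KL(P||U) = Σ P(x) log₂(P(x) / (1/2))
           = Σ P(x) log₂(P(x)) + log₂(2)
           = log₂(2) - H(P)

H(P) = -Σ P(x) log₂(P(x)):
  -P(1)·log₂(P(1)) = -(0.17)·log₂(0.17) = 0.43459
  -P(2)·log₂(P(2)) = -(0.83)·log₂(0.83) = 0.22312
H(P) = 0.43459 + 0.22312 = 0.65771 bits

log₂(2) = 1.00000 bits

D_KL(P||U) = 1.00000 - 0.65771 = 0.34229 ≈ 0.3423 bits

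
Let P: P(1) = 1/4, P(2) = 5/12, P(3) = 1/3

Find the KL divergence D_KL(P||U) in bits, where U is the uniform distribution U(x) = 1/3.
0.0304 bits

U(i) = 1/3 for all i

D_KL(P||U) = Σ P(x) log₂(P(x) / (1/3))
           = Σ P(x) log₂(P(x)) + log₂(3)
           = log₂(3) - H(P)

H(P) = -Σ P(x) log₂(P(x)):
  -P(1)·log₂(P(1)) = -(1/4)·log₂(1/4) = 0.50000
  -P(2)·log₂(P(2)) = -(5/12)·log₂(5/12) = 0.52626
  -P(3)·log₂(P(3)) = -(1/3)·log₂(1/3) = 0.52832
H(P) = 0.50000 + 0.52626 + 0.52832 = 1.55458 bits

log₂(3) = 1.58496 bits

D_KL(P||U) = 1.58496 - 1.55458 = 0.03038 ≈ 0.0304 bits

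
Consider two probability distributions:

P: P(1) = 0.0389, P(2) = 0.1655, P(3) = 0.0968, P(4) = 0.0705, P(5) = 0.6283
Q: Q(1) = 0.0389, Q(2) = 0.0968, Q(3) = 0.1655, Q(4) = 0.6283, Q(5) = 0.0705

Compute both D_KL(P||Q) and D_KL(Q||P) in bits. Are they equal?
D_KL(P||Q) = 1.8134 bits, D_KL(Q||P) = 1.8134 bits. Yes, in this case they are equal (although KL divergence is not symmetric in general).

D_KL(P||Q) = Σ P(x) log₂(P(x)/Q(x))

Computing term by term:
  P(1)·log₂(P(1)/Q(1)) = 0.0389·log₂(0.0389/0.0389) = 0.00000
  P(2)·log₂(P(2)/Q(2)) = 0.1655·log₂(0.1655/0.0968) = 0.12806
  P(3)·log₂(P(3)/Q(3)) = 0.0968·log₂(0.0968/0.1655) = -0.07490
  P(4)·log₂(P(4)/Q(4)) = 0.0705·log₂(0.0705/0.6283) = -0.22248
  P(5)·log₂(P(5)/Q(5)) = 0.6283·log₂(0.6283/0.0705) = 1.98276

D_KL(P||Q) = 0.00000 + 0.12806 - 0.07490 - 0.22248 + 1.98276 = 1.81344 ≈ 1.8134 bits

D_KL(Q||P) = Σ Q(x) log₂(Q(x)/P(x))

Computing term by term:
  Q(1)·log₂(Q(1)/P(1)) = 0.0389·log₂(0.0389/0.0389) = 0.00000
  Q(2)·log₂(Q(2)/P(2)) = 0.0968·log₂(0.0968/0.1655) = -0.07490
  Q(3)·log₂(Q(3)/P(3)) = 0.1655·log₂(0.1655/0.0968) = 0.12806
  Q(4)·log₂(Q(4)/P(4)) = 0.6283·log₂(0.6283/0.0705) = 1.98276
  Q(5)·log₂(Q(5)/P(5)) = 0.0705·log₂(0.0705/0.6283) = -0.22248

D_KL(Q||P) = 0.00000 - 0.07490 + 0.12806 + 1.98276 - 0.22248 = 1.81344 ≈ 1.8134 bits

These ARE equal here. Q is P with outcomes relabeled (Q(2) = P(3), Q(3) = P(2), Q(4) = P(5), Q(5) = P(4)) by a relabeling that is its own inverse, so the two sums contain exactly the same terms in a different order. This is a special case — KL divergence is not symmetric in general: D_KL(P||Q) ≠ D_KL(Q||P) for most P, Q.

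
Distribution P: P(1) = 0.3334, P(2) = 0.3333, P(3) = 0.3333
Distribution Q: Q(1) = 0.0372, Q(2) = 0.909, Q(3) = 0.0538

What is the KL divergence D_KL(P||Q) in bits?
1.4494 bits

D_KL(P||Q) = Σ P(x) log₂(P(x)/Q(x))

Computing term by term:
  P(1)·log₂(P(1)/Q(1)) = 0.3334·log₂(0.3334/0.0372) = 1.05484
  P(2)·log₂(P(2)/Q(2)) = 0.3333·log₂(0.3333/0.909) = -0.48244
  P(3)·log₂(P(3)/Q(3)) = 0.3333·log₂(0.3333/0.0538) = 0.87696

D_KL(P||Q) = 1.05484 - 0.48244 + 0.87696 = 1.44936 ≈ 1.4494 bits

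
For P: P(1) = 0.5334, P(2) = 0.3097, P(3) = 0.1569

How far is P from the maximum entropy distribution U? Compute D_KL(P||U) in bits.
0.1584 bits

U(i) = 1/3 for all i

D_KL(P||U) = Σ P(x) log₂(P(x) / (1/3))
           = Σ P(x) log₂(P(x)) + log₂(3)
           = log₂(3) - H(P)

H(P) = -Σ P(x) log₂(P(x)):
  -P(1)·log₂(P(1)) = -(0.5334)·log₂(0.5334) = 0.48364
  -P(2)·log₂(P(2)) = -(0.3097)·log₂(0.3097) = 0.52372
  -P(3)·log₂(P(3)) = -(0.1569)·log₂(0.1569) = 0.41925
H(P) = 0.48364 + 0.52372 + 0.41925 = 1.42661 bits

log₂(3) = 1.58496 bits

D_KL(P||U) = 1.58496 - 1.42661 = 0.15835 ≈ 0.1584 bits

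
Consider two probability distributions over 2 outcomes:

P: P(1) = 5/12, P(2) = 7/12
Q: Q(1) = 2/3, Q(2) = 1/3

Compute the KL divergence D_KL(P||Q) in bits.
0.1884 bits

D_KL(P||Q) = Σ P(x) log₂(P(x)/Q(x))

Computing term by term:
  P(1)·log₂(P(1)/Q(1)) = (5/12)·log₂((5/12)/(2/3)) = -0.28253
  P(2)·log₂(P(2)/Q(2)) = (7/12)·log₂((7/12)/(1/3)) = 0.47096

D_KL(P||Q) = -0.28253 + 0.47096 = 0.18843 ≈ 0.1884 bits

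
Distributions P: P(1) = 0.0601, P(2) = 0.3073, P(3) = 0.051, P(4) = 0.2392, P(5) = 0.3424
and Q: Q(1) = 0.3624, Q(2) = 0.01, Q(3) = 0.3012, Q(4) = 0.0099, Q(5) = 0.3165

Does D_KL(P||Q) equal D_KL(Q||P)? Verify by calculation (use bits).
D_KL(P||Q) = 2.3700 bits, D_KL(Q||P) = 1.5803 bits. No — D_KL(P||Q) ≠ D_KL(Q||P) for this pair.

D_KL(P||Q) = Σ P(x) log₂(P(x)/Q(x))

Computing term by term:
  P(1)·log₂(P(1)/Q(1)) = 0.0601·log₂(0.0601/0.3624) = -0.15579
  P(2)·log₂(P(2)/Q(2)) = 0.3073·log₂(0.3073/0.01) = 1.51855
  P(3)·log₂(P(3)/Q(3)) = 0.051·log₂(0.051/0.3012) = -0.13067
  P(4)·log₂(P(4)/Q(4)) = 0.2392·log₂(0.2392/0.0099) = 1.09904
  P(5)·log₂(P(5)/Q(5)) = 0.3424·log₂(0.3424/0.3165) = 0.03885

D_KL(P||Q) = -0.15579 + 1.51855 - 0.13067 + 1.09904 + 0.03885 = 2.36998 ≈ 2.3700 bits

D_KL(Q||P) = Σ Q(x) log₂(Q(x)/P(x))

Computing term by term:
  Q(1)·log₂(Q(1)/P(1)) = 0.3624·log₂(0.3624/0.0601) = 0.93939
  Q(2)·log₂(Q(2)/P(2)) = 0.01·log₂(0.01/0.3073) = -0.04942
  Q(3)·log₂(Q(3)/P(3)) = 0.3012·log₂(0.3012/0.051) = 0.77172
  Q(4)·log₂(Q(4)/P(4)) = 0.0099·log₂(0.0099/0.2392) = -0.04549
  Q(5)·log₂(Q(5)/P(5)) = 0.3165·log₂(0.3165/0.3424) = -0.03592

D_KL(Q||P) = 0.93939 - 0.04942 + 0.77172 - 0.04549 - 0.03592 = 1.58028 ≈ 1.5803 bits

These are NOT equal (difference: 0.7897 bits). KL divergence is asymmetric: D_KL(P||Q) ≠ D_KL(Q||P) in general.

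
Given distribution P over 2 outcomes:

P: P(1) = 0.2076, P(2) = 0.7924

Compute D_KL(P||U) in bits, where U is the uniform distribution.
0.2631 bits

U(i) = 1/2 for all i

D_KL(P||U) = Σ P(x) log₂(P(x) / (1/2))
           = Σ P(x) log₂(P(x)) + log₂(2)
           = log₂(2) - H(P)

H(P) = -Σ P(x) log₂(P(x)):
  -P(1)·log₂(P(1)) = -(0.2076)·log₂(0.2076) = 0.47086
  -P(2)·log₂(P(2)) = -(0.7924)·log₂(0.7924) = 0.26601
H(P) = 0.47086 + 0.26601 = 0.73687 bits

log₂(2) = 1.00000 bits

D_KL(P||U) = 1.00000 - 0.73687 = 0.26313 ≈ 0.2631 bits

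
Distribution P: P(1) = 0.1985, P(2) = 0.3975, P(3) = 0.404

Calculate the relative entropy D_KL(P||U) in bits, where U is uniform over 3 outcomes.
0.0646 bits

U(i) = 1/3 for all i

D_KL(P||U) = Σ P(x) log₂(P(x) / (1/3))
           = Σ P(x) log₂(P(x)) + log₂(3)
           = log₂(3) - H(P)

H(P) = -Σ P(x) log₂(P(x)):
  -P(1)·log₂(P(1)) = -(0.1985)·log₂(0.1985) = 0.46306
  -P(2)·log₂(P(2)) = -(0.3975)·log₂(0.3975) = 0.52906
  -P(3)·log₂(P(3)) = -(0.404)·log₂(0.404) = 0.52826
H(P) = 0.46306 + 0.52906 + 0.52826 = 1.52038 bits

log₂(3) = 1.58496 bits

D_KL(P||U) = 1.58496 - 1.52038 = 0.06458 ≈ 0.0646 bits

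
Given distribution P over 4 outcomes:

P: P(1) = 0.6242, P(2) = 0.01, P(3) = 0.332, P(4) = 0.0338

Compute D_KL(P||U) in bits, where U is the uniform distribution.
0.8159 bits

U(i) = 1/4 for all i

D_KL(P||U) = Σ P(x) log₂(P(x) / (1/4))
           = Σ P(x) log₂(P(x)) + log₂(4)
           = log₂(4) - H(P)

H(P) = -Σ P(x) log₂(P(x)):
  -P(1)·log₂(P(1)) = -(0.6242)·log₂(0.6242) = 0.42441
  -P(2)·log₂(P(2)) = -(0.01)·log₂(0.01) = 0.06644
  -P(3)·log₂(P(3)) = -(0.332)·log₂(0.332) = 0.52813
  -P(4)·log₂(P(4)) = -(0.0338)·log₂(0.0338) = 0.16517
H(P) = 0.42441 + 0.06644 + 0.52813 + 0.16517 = 1.18415 bits

log₂(4) = 2.00000 bits

D_KL(P||U) = 2.00000 - 1.18415 = 0.81585 ≈ 0.8159 bits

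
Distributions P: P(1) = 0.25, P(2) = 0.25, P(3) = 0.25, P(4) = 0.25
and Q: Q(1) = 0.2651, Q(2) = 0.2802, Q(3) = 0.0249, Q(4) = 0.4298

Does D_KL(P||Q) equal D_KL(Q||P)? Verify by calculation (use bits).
D_KL(P||Q) = 0.5742 bits, D_KL(Q||P) = 0.3217 bits. No — D_KL(P||Q) ≠ D_KL(Q||P) for this pair.

D_KL(P||Q) = Σ P(x) log₂(P(x)/Q(x))

Computing term by term:
  P(1)·log₂(P(1)/Q(1)) = 0.25·log₂(0.25/0.2651) = -0.02115
  P(2)·log₂(P(2)/Q(2)) = 0.25·log₂(0.25/0.2802) = -0.04113
  P(3)·log₂(P(3)/Q(3)) = 0.25·log₂(0.25/0.0249) = 0.83193
  P(4)·log₂(P(4)/Q(4)) = 0.25·log₂(0.25/0.4298) = -0.19543

D_KL(P||Q) = -0.02115 - 0.04113 + 0.83193 - 0.19543 = 0.57422 ≈ 0.5742 bits

D_KL(Q||P) = Σ Q(x) log₂(Q(x)/P(x))

Computing term by term:
  Q(1)·log₂(Q(1)/P(1)) = 0.2651·log₂(0.2651/0.25) = 0.02243
  Q(2)·log₂(Q(2)/P(2)) = 0.2802·log₂(0.2802/0.25) = 0.04610
  Q(3)·log₂(Q(3)/P(3)) = 0.0249·log₂(0.0249/0.25) = -0.08286
  Q(4)·log₂(Q(4)/P(4)) = 0.4298·log₂(0.4298/0.25) = 0.33599

D_KL(Q||P) = 0.02243 + 0.04610 - 0.08286 + 0.33599 = 0.32166 ≈ 0.3217 bits

These are NOT equal (difference: 0.2525 bits). KL divergence is asymmetric: D_KL(P||Q) ≠ D_KL(Q||P) in general.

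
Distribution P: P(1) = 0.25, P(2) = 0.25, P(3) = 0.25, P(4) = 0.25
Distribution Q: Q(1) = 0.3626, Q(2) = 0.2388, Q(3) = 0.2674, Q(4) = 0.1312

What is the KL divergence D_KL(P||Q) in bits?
0.0907 bits

D_KL(P||Q) = Σ P(x) log₂(P(x)/Q(x))

Computing term by term:
  P(1)·log₂(P(1)/Q(1)) = 0.25·log₂(0.25/0.3626) = -0.13411
  P(2)·log₂(P(2)/Q(2)) = 0.25·log₂(0.25/0.2388) = 0.01653
  P(3)·log₂(P(3)/Q(3)) = 0.25·log₂(0.25/0.2674) = -0.02427
  P(4)·log₂(P(4)/Q(4)) = 0.25·log₂(0.25/0.1312) = 0.23254

D_KL(P||Q) = -0.13411 + 0.01653 - 0.02427 + 0.23254 = 0.09069 ≈ 0.0907 bits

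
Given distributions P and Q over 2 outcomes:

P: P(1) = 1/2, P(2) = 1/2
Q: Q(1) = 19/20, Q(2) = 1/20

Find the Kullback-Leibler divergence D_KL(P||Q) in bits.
1.1980 bits

D_KL(P||Q) = Σ P(x) log₂(P(x)/Q(x))

Computing term by term:
  P(1)·log₂(P(1)/Q(1)) = (1/2)·log₂((1/2)/(19/20)) = -0.46300
  P(2)·log₂(P(2)/Q(2)) = (1/2)·log₂((1/2)/(1/20)) = 1.66096

D_KL(P||Q) = -0.46300 + 1.66096 = 1.19796 ≈ 1.1980 bits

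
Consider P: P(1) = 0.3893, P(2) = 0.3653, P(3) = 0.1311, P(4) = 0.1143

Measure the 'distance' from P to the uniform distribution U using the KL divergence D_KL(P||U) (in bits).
0.1975 bits

U(i) = 1/4 for all i

D_KL(P||U) = Σ P(x) log₂(P(x) / (1/4))
           = Σ P(x) log₂(P(x)) + log₂(4)
           = log₂(4) - H(P)

H(P) = -Σ P(x) log₂(P(x)):
  -P(1)·log₂(P(1)) = -(0.3893)·log₂(0.3893) = 0.52986
  -P(2)·log₂(P(2)) = -(0.3653)·log₂(0.3653) = 0.53072
  -P(3)·log₂(P(3)) = -(0.1311)·log₂(0.1311) = 0.38429
  -P(4)·log₂(P(4)) = -(0.1143)·log₂(0.1143) = 0.35766
H(P) = 0.52986 + 0.53072 + 0.38429 + 0.35766 = 1.80253 bits

log₂(4) = 2.00000 bits

D_KL(P||U) = 2.00000 - 1.80253 = 0.19747 ≈ 0.1975 bits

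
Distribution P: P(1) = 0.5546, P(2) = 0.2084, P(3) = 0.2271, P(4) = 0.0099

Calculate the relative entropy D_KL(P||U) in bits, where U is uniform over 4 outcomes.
0.5052 bits

U(i) = 1/4 for all i

D_KL(P||U) = Σ P(x) log₂(P(x) / (1/4))
           = Σ P(x) log₂(P(x)) + log₂(4)
           = log₂(4) - H(P)

H(P) = -Σ P(x) log₂(P(x)):
  -P(1)·log₂(P(1)) = -(0.5546)·log₂(0.5546) = 0.47168
  -P(2)·log₂(P(2)) = -(0.2084)·log₂(0.2084) = 0.47152
  -P(3)·log₂(P(3)) = -(0.2271)·log₂(0.2271) = 0.48568
  -P(4)·log₂(P(4)) = -(0.0099)·log₂(0.0099) = 0.06592
H(P) = 0.47168 + 0.47152 + 0.48568 + 0.06592 = 1.49480 bits

log₂(4) = 2.00000 bits

D_KL(P||U) = 2.00000 - 1.49480 = 0.50520 ≈ 0.5052 bits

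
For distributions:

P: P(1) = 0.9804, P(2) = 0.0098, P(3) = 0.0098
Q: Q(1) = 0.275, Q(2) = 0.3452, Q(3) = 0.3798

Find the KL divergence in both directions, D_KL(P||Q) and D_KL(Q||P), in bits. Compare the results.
D_KL(P||Q) = 1.6959 bits, D_KL(Q||P) = 3.2734 bits. D_KL(Q||P) is larger than D_KL(P||Q) by 1.5775 bits; the two directions differ.

D_KL(P||Q) = Σ P(x) log₂(P(x)/Q(x))

Computing term by term:
  P(1)·log₂(P(1)/Q(1)) = 0.9804·log₂(0.9804/0.275) = 1.79799
  P(2)·log₂(P(2)/Q(2)) = 0.0098·log₂(0.0098/0.3452) = -0.05036
  P(3)·log₂(P(3)/Q(3)) = 0.0098·log₂(0.0098/0.3798) = -0.05171

D_KL(P||Q) = 1.79799 - 0.05036 - 0.05171 = 1.69592 ≈ 1.6959 bits

D_KL(Q||P) = Σ Q(x) log₂(Q(x)/P(x))

Computing term by term:
  Q(1)·log₂(Q(1)/P(1)) = 0.275·log₂(0.275/0.9804) = -0.50433
  Q(2)·log₂(Q(2)/P(2)) = 0.3452·log₂(0.3452/0.0098) = 1.77381
  Q(3)·log₂(Q(3)/P(3)) = 0.3798·log₂(0.3798/0.0098) = 2.00394

D_KL(Q||P) = -0.50433 + 1.77381 + 2.00394 = 3.27342 ≈ 3.2734 bits

These are NOT equal (difference: 1.5775 bits). KL divergence is asymmetric: D_KL(P||Q) ≠ D_KL(Q||P) in general.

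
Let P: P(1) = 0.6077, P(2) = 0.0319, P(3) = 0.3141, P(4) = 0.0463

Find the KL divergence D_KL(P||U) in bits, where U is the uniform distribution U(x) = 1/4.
0.6748 bits

U(i) = 1/4 for all i

D_KL(P||U) = Σ P(x) log₂(P(x) / (1/4))
           = Σ P(x) log₂(P(x)) + log₂(4)
           = log₂(4) - H(P)

H(P) = -Σ P(x) log₂(P(x)):
  -P(1)·log₂(P(1)) = -(0.6077)·log₂(0.6077) = 0.43667
  -P(2)·log₂(P(2)) = -(0.0319)·log₂(0.0319) = 0.15855
  -P(3)·log₂(P(3)) = -(0.3141)·log₂(0.3141) = 0.52477
  -P(4)·log₂(P(4)) = -(0.0463)·log₂(0.0463) = 0.20524
H(P) = 0.43667 + 0.15855 + 0.52477 + 0.20524 = 1.32523 bits

log₂(4) = 2.00000 bits

D_KL(P||U) = 2.00000 - 1.32523 = 0.67477 ≈ 0.6748 bits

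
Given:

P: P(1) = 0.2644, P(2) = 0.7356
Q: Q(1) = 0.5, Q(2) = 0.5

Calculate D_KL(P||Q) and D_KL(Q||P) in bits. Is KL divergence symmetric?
D_KL(P||Q) = 0.1667 bits, D_KL(Q||P) = 0.1811 bits. No, KL divergence is not symmetric.

D_KL(P||Q) = Σ P(x) log₂(P(x)/Q(x))

Computing term by term:
  P(1)·log₂(P(1)/Q(1)) = 0.2644·log₂(0.2644/0.5) = -0.24304
  P(2)·log₂(P(2)/Q(2)) = 0.7356·log₂(0.7356/0.5) = 0.40972

D_KL(P||Q) = -0.24304 + 0.40972 = 0.16668 ≈ 0.1667 bits

D_KL(Q||P) = Σ Q(x) log₂(Q(x)/P(x))

Computing term by term:
  Q(1)·log₂(Q(1)/P(1)) = 0.5·log₂(0.5/0.2644) = 0.45960
  Q(2)·log₂(Q(2)/P(2)) = 0.5·log₂(0.5/0.7356) = -0.27850

D_KL(Q||P) = 0.45960 - 0.27850 = 0.18110 ≈ 0.1811 bits

These are NOT equal (difference: 0.0144 bits). KL divergence is asymmetric: D_KL(P||Q) ≠ D_KL(Q||P) in general.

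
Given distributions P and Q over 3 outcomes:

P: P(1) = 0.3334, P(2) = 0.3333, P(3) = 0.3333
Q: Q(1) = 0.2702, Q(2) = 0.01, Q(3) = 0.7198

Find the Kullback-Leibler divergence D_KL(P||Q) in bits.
1.4170 bits

D_KL(P||Q) = Σ P(x) log₂(P(x)/Q(x))

Computing term by term:
  P(1)·log₂(P(1)/Q(1)) = 0.3334·log₂(0.3334/0.2702) = 0.10110
  P(2)·log₂(P(2)/Q(2)) = 0.3333·log₂(0.3333/0.01) = 1.68608
  P(3)·log₂(P(3)/Q(3)) = 0.3333·log₂(0.3333/0.7198) = -0.37022

D_KL(P||Q) = 0.10110 + 1.68608 - 0.37022 = 1.41696 ≈ 1.4170 bits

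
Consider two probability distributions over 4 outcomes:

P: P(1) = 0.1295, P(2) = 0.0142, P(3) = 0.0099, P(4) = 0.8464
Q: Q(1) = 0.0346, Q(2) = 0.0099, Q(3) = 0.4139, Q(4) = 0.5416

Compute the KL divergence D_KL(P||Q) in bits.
0.7458 bits

D_KL(P||Q) = Σ P(x) log₂(P(x)/Q(x))

Computing term by term:
  P(1)·log₂(P(1)/Q(1)) = 0.1295·log₂(0.1295/0.0346) = 0.24658
  P(2)·log₂(P(2)/Q(2)) = 0.0142·log₂(0.0142/0.0099) = 0.00739
  P(3)·log₂(P(3)/Q(3)) = 0.0099·log₂(0.0099/0.4139) = -0.05332
  P(4)·log₂(P(4)/Q(4)) = 0.8464·log₂(0.8464/0.5416) = 0.54518

D_KL(P||Q) = 0.24658 + 0.00739 - 0.05332 + 0.54518 = 0.74583 ≈ 0.7458 bits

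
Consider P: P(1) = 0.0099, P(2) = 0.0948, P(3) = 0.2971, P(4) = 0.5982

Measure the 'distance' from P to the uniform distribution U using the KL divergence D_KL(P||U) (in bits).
0.6482 bits

U(i) = 1/4 for all i

D_KL(P||U) = Σ P(x) log₂(P(x) / (1/4))
           = Σ P(x) log₂(P(x)) + log₂(4)
           = log₂(4) - H(P)

H(P) = -Σ P(x) log₂(P(x)):
  -P(1)·log₂(P(1)) = -(0.0099)·log₂(0.0099) = 0.06592
  -P(2)·log₂(P(2)) = -(0.0948)·log₂(0.0948) = 0.32222
  -P(3)·log₂(P(3)) = -(0.2971)·log₂(0.2971) = 0.52022
  -P(4)·log₂(P(4)) = -(0.5982)·log₂(0.5982) = 0.44345
H(P) = 0.06592 + 0.32222 + 0.52022 + 0.44345 = 1.35181 bits

log₂(4) = 2.00000 bits

D_KL(P||U) = 2.00000 - 1.35181 = 0.64819 ≈ 0.6482 bits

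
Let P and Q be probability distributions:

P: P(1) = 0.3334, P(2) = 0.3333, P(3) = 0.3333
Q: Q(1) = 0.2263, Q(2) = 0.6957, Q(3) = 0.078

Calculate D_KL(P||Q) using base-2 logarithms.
0.5309 bits

D_KL(P||Q) = Σ P(x) log₂(P(x)/Q(x))

Computing term by term:
  P(1)·log₂(P(1)/Q(1)) = 0.3334·log₂(0.3334/0.2263) = 0.18638
  P(2)·log₂(P(2)/Q(2)) = 0.3333·log₂(0.3333/0.6957) = -0.35385
  P(3)·log₂(P(3)/Q(3)) = 0.3333·log₂(0.3333/0.078) = 0.69836

D_KL(P||Q) = 0.18638 - 0.35385 + 0.69836 = 0.53089 ≈ 0.5309 bits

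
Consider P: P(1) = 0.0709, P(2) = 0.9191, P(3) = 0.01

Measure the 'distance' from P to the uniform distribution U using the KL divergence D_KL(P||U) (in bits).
1.1360 bits

U(i) = 1/3 for all i

D_KL(P||U) = Σ P(x) log₂(P(x) / (1/3))
           = Σ P(x) log₂(P(x)) + log₂(3)
           = log₂(3) - H(P)

H(P) = -Σ P(x) log₂(P(x)):
  -P(1)·log₂(P(1)) = -(0.0709)·log₂(0.0709) = 0.27070
  -P(2)·log₂(P(2)) = -(0.9191)·log₂(0.9191) = 0.11186
  -P(3)·log₂(P(3)) = -(0.01)·log₂(0.01) = 0.06644
H(P) = 0.27070 + 0.11186 + 0.06644 = 0.44900 bits

log₂(3) = 1.58496 bits

D_KL(P||U) = 1.58496 - 0.44900 = 1.13596 ≈ 1.1360 bits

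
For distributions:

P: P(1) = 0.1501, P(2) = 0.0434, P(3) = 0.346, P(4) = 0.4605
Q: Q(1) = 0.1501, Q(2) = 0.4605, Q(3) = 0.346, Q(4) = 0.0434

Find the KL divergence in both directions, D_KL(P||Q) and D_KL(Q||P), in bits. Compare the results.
D_KL(P||Q) = 1.4212 bits, D_KL(Q||P) = 1.4212 bits. The two directions give exactly the same value for this pair.

D_KL(P||Q) = Σ P(x) log₂(P(x)/Q(x))

Computing term by term:
  P(1)·log₂(P(1)/Q(1)) = 0.1501·log₂(0.1501/0.1501) = 0.00000
  P(2)·log₂(P(2)/Q(2)) = 0.0434·log₂(0.0434/0.4605) = -0.14788
  P(3)·log₂(P(3)/Q(3)) = 0.346·log₂(0.346/0.346) = 0.00000
  P(4)·log₂(P(4)/Q(4)) = 0.4605·log₂(0.4605/0.0434) = 1.56912

D_KL(P||Q) = 0.00000 - 0.14788 + 0.00000 + 1.56912 = 1.42124 ≈ 1.4212 bits

D_KL(Q||P) = Σ Q(x) log₂(Q(x)/P(x))

Computing term by term:
  Q(1)·log₂(Q(1)/P(1)) = 0.1501·log₂(0.1501/0.1501) = 0.00000
  Q(2)·log₂(Q(2)/P(2)) = 0.4605·log₂(0.4605/0.0434) = 1.56912
  Q(3)·log₂(Q(3)/P(3)) = 0.346·log₂(0.346/0.346) = 0.00000
  Q(4)·log₂(Q(4)/P(4)) = 0.0434·log₂(0.0434/0.4605) = -0.14788

D_KL(Q||P) = 0.00000 + 1.56912 + 0.00000 - 0.14788 = 1.42124 ≈ 1.4212 bits

These ARE equal here. Q is P with outcomes relabeled (Q(2) = P(4), Q(4) = P(2)) by a relabeling that is its own inverse, so the two sums contain exactly the same terms in a different order. This is a special case — KL divergence is not symmetric in general: D_KL(P||Q) ≠ D_KL(Q||P) for most P, Q.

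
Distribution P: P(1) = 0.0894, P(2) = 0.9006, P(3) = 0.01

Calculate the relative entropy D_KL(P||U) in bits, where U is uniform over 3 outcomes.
1.0711 bits

U(i) = 1/3 for all i

D_KL(P||U) = Σ P(x) log₂(P(x) / (1/3))
           = Σ P(x) log₂(P(x)) + log₂(3)
           = log₂(3) - H(P)

H(P) = -Σ P(x) log₂(P(x)):
  -P(1)·log₂(P(1)) = -(0.0894)·log₂(0.0894) = 0.31143
  -P(2)·log₂(P(2)) = -(0.9006)·log₂(0.9006) = 0.13603
  -P(3)·log₂(P(3)) = -(0.01)·log₂(0.01) = 0.06644
H(P) = 0.31143 + 0.13603 + 0.06644 = 0.51390 bits

log₂(3) = 1.58496 bits

D_KL(P||U) = 1.58496 - 0.51390 = 1.07106 ≈ 1.0711 bits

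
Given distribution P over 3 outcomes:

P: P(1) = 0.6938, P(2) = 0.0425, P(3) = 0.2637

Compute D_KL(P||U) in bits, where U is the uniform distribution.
0.5183 bits

U(i) = 1/3 for all i

D_KL(P||U) = Σ P(x) log₂(P(x) / (1/3))
           = Σ P(x) log₂(P(x)) + log₂(3)
           = log₂(3) - H(P)

H(P) = -Σ P(x) log₂(P(x)):
  -P(1)·log₂(P(1)) = -(0.6938)·log₂(0.6938) = 0.36592
  -P(2)·log₂(P(2)) = -(0.0425)·log₂(0.0425) = 0.19365
  -P(3)·log₂(P(3)) = -(0.2637)·log₂(0.2637) = 0.50710
H(P) = 0.36592 + 0.19365 + 0.50710 = 1.06667 bits

log₂(3) = 1.58496 bits

D_KL(P||U) = 1.58496 - 1.06667 = 0.51829 ≈ 0.5183 bits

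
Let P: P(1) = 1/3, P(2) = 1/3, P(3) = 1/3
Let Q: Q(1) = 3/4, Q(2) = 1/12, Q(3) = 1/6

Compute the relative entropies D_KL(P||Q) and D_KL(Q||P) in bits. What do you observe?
D_KL(P||Q) = 0.6100 bits, D_KL(Q||P) = 0.5441 bits. The two directions give different values (D_KL(P||Q) exceeds D_KL(Q||P) by 0.0659 bits): KL divergence is asymmetric.

D_KL(P||Q) = Σ P(x) log₂(P(x)/Q(x))

Computing term by term:
  P(1)·log₂(P(1)/Q(1)) = (1/3)·log₂((1/3)/(3/4)) = -0.38998
  P(2)·log₂(P(2)/Q(2)) = (1/3)·log₂((1/3)/(1/12)) = 0.66667
  P(3)·log₂(P(3)/Q(3)) = (1/3)·log₂((1/3)/(1/6)) = 0.33333

D_KL(P||Q) = -0.38998 + 0.66667 + 0.33333 = 0.61002 ≈ 0.6100 bits

D_KL(Q||P) = Σ Q(x) log₂(Q(x)/P(x))

Computing term by term:
  Q(1)·log₂(Q(1)/P(1)) = (3/4)·log₂((3/4)/(1/3)) = 0.87744
  Q(2)·log₂(Q(2)/P(2)) = (1/12)·log₂((1/12)/(1/3)) = -0.16667
  Q(3)·log₂(Q(3)/P(3)) = (1/6)·log₂((1/6)/(1/3)) = -0.16667

D_KL(Q||P) = 0.87744 - 0.16667 - 0.16667 = 0.54410 ≈ 0.5441 bits

These are NOT equal (difference: 0.0659 bits). KL divergence is asymmetric: D_KL(P||Q) ≠ D_KL(Q||P) in general.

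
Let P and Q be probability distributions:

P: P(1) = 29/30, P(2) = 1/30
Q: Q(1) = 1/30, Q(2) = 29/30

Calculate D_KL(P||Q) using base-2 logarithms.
4.5341 bits

D_KL(P||Q) = Σ P(x) log₂(P(x)/Q(x))

Computing term by term:
  P(1)·log₂(P(1)/Q(1)) = (29/30)·log₂((29/30)/(1/30)) = 4.69605
  P(2)·log₂(P(2)/Q(2)) = (1/30)·log₂((1/30)/(29/30)) = -0.16193

D_KL(P||Q) = 4.69605 - 0.16193 = 4.53412 ≈ 4.5341 bits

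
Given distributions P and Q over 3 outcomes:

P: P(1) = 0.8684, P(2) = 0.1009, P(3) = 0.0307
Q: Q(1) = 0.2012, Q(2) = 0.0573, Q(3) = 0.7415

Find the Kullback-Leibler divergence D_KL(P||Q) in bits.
1.7734 bits

D_KL(P||Q) = Σ P(x) log₂(P(x)/Q(x))

Computing term by term:
  P(1)·log₂(P(1)/Q(1)) = 0.8684·log₂(0.8684/0.2012) = 1.83209
  P(2)·log₂(P(2)/Q(2)) = 0.1009·log₂(0.1009/0.0573) = 0.08237
  P(3)·log₂(P(3)/Q(3)) = 0.0307·log₂(0.0307/0.7415) = -0.14104

D_KL(P||Q) = 1.83209 + 0.08237 - 0.14104 = 1.77342 ≈ 1.7734 bits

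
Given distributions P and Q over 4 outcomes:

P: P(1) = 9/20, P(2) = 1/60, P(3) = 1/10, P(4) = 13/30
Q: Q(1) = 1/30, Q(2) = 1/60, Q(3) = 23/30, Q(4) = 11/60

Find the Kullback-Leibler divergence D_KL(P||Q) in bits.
1.9336 bits

D_KL(P||Q) = Σ P(x) log₂(P(x)/Q(x))

Computing term by term:
  P(1)·log₂(P(1)/Q(1)) = (9/20)·log₂((9/20)/(1/30)) = 1.68970
  P(2)·log₂(P(2)/Q(2)) = (1/60)·log₂((1/60)/(1/60)) = 0.00000
  P(3)·log₂(P(3)/Q(3)) = (1/10)·log₂((1/10)/(23/30)) = -0.29386
  P(4)·log₂(P(4)/Q(4)) = (13/30)·log₂((13/30)/(11/60)) = 0.53777

D_KL(P||Q) = 1.68970 + 0.00000 - 0.29386 + 0.53777 = 1.93361 ≈ 1.9336 bits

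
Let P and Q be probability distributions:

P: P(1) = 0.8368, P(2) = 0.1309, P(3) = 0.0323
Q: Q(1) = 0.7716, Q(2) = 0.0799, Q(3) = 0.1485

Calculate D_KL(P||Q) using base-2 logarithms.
0.1201 bits

D_KL(P||Q) = Σ P(x) log₂(P(x)/Q(x))

Computing term by term:
  P(1)·log₂(P(1)/Q(1)) = 0.8368·log₂(0.8368/0.7716) = 0.09793
  P(2)·log₂(P(2)/Q(2)) = 0.1309·log₂(0.1309/0.0799) = 0.09323
  P(3)·log₂(P(3)/Q(3)) = 0.0323·log₂(0.0323/0.1485) = -0.07109

D_KL(P||Q) = 0.09793 + 0.09323 - 0.07109 = 0.12007 ≈ 0.1201 bits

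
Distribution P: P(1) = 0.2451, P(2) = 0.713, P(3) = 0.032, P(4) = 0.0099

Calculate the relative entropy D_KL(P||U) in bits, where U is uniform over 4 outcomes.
0.9300 bits

U(i) = 1/4 for all i

D_KL(P||U) = Σ P(x) log₂(P(x) / (1/4))
           = Σ P(x) log₂(P(x)) + log₂(4)
           = log₂(4) - H(P)

H(P) = -Σ P(x) log₂(P(x)):
  -P(1)·log₂(P(1)) = -(0.2451)·log₂(0.2451) = 0.49720
  -P(2)·log₂(P(2)) = -(0.713)·log₂(0.713) = 0.34796
  -P(3)·log₂(P(3)) = -(0.032)·log₂(0.032) = 0.15891
  -P(4)·log₂(P(4)) = -(0.0099)·log₂(0.0099) = 0.06592
H(P) = 0.49720 + 0.34796 + 0.15891 + 0.06592 = 1.06999 bits

log₂(4) = 2.00000 bits

D_KL(P||U) = 2.00000 - 1.06999 = 0.93001 ≈ 0.9300 bits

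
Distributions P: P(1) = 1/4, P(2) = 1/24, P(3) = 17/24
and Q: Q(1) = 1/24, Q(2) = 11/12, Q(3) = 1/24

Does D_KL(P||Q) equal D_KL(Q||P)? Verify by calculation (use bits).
D_KL(P||Q) = 3.3557 bits, D_KL(Q||P) = 3.8098 bits. No — D_KL(P||Q) ≠ D_KL(Q||P) for this pair.

D_KL(P||Q) = Σ P(x) log₂(P(x)/Q(x))

Computing term by term:
  P(1)·log₂(P(1)/Q(1)) = (1/4)·log₂((1/4)/(1/24)) = 0.64624
  P(2)·log₂(P(2)/Q(2)) = (1/24)·log₂((1/24)/(11/12)) = -0.18581
  P(3)·log₂(P(3)/Q(3)) = (17/24)·log₂((17/24)/(1/24)) = 2.89529

D_KL(P||Q) = 0.64624 - 0.18581 + 2.89529 = 3.35572 ≈ 3.3557 bits

D_KL(Q||P) = Σ Q(x) log₂(Q(x)/P(x))

Computing term by term:
  Q(1)·log₂(Q(1)/P(1)) = (1/24)·log₂((1/24)/(1/4)) = -0.10771
  Q(2)·log₂(Q(2)/P(2)) = (11/12)·log₂((11/12)/(1/24)) = 4.08781
  Q(3)·log₂(Q(3)/P(3)) = (1/24)·log₂((1/24)/(17/24)) = -0.17031

D_KL(Q||P) = -0.10771 + 4.08781 - 0.17031 = 3.80979 ≈ 3.8098 bits

These are NOT equal (difference: 0.4541 bits). KL divergence is asymmetric: D_KL(P||Q) ≠ D_KL(Q||P) in general.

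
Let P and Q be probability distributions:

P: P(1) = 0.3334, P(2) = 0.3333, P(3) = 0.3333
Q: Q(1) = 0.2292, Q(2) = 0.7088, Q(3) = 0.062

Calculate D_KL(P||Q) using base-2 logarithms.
0.6262 bits

D_KL(P||Q) = Σ P(x) log₂(P(x)/Q(x))

Computing term by term:
  P(1)·log₂(P(1)/Q(1)) = 0.3334·log₂(0.3334/0.2292) = 0.18025
  P(2)·log₂(P(2)/Q(2)) = 0.3333·log₂(0.3333/0.7088) = -0.36282
  P(3)·log₂(P(3)/Q(3)) = 0.3333·log₂(0.3333/0.062) = 0.80875

D_KL(P||Q) = 0.18025 - 0.36282 + 0.80875 = 0.62618 ≈ 0.6262 bits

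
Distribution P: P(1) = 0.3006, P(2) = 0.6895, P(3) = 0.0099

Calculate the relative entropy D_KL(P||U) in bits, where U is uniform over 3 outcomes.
0.6279 bits

U(i) = 1/3 for all i

D_KL(P||U) = Σ P(x) log₂(P(x) / (1/3))
           = Σ P(x) log₂(P(x)) + log₂(3)
           = log₂(3) - H(P)

H(P) = -Σ P(x) log₂(P(x)):
  -P(1)·log₂(P(1)) = -(0.3006)·log₂(0.3006) = 0.52127
  -P(2)·log₂(P(2)) = -(0.6895)·log₂(0.6895) = 0.36983
  -P(3)·log₂(P(3)) = -(0.0099)·log₂(0.0099) = 0.06592
H(P) = 0.52127 + 0.36983 + 0.06592 = 0.95702 bits

log₂(3) = 1.58496 bits

D_KL(P||U) = 1.58496 - 0.95702 = 0.62794 ≈ 0.6279 bits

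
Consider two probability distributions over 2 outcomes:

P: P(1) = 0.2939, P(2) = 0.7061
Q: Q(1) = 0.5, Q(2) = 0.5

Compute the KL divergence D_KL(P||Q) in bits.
0.1263 bits

D_KL(P||Q) = Σ P(x) log₂(P(x)/Q(x))

Computing term by term:
  P(1)·log₂(P(1)/Q(1)) = 0.2939·log₂(0.2939/0.5) = -0.22530
  P(2)·log₂(P(2)/Q(2)) = 0.7061·log₂(0.7061/0.5) = 0.35160

D_KL(P||Q) = -0.22530 + 0.35160 = 0.12630 ≈ 0.1263 bits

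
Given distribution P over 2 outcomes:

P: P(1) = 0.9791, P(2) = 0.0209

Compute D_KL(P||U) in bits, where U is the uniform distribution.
0.8535 bits

U(i) = 1/2 for all i

D_KL(P||U) = Σ P(x) log₂(P(x) / (1/2))
           = Σ P(x) log₂(P(x)) + log₂(2)
           = log₂(2) - H(P)

H(P) = -Σ P(x) log₂(P(x)):
  -P(1)·log₂(P(1)) = -(0.9791)·log₂(0.9791) = 0.02984
  -P(2)·log₂(P(2)) = -(0.0209)·log₂(0.0209) = 0.11663
H(P) = 0.02984 + 0.11663 = 0.14647 bits

log₂(2) = 1.00000 bits

D_KL(P||U) = 1.00000 - 0.14647 = 0.85353 ≈ 0.8535 bits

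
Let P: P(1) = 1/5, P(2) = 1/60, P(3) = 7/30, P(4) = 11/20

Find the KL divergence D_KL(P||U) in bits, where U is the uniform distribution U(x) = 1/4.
0.4729 bits

U(i) = 1/4 for all i

D_KL(P||U) = Σ P(x) log₂(P(x) / (1/4))
           = Σ P(x) log₂(P(x)) + log₂(4)
           = log₂(4) - H(P)

H(P) = -Σ P(x) log₂(P(x)):
  -P(1)·log₂(P(1)) = -(1/5)·log₂(1/5) = 0.46439
  -P(2)·log₂(P(2)) = -(1/60)·log₂(1/60) = 0.09845
  -P(3)·log₂(P(3)) = -(7/30)·log₂(7/30) = 0.48989
  -P(4)·log₂(P(4)) = -(11/20)·log₂(11/20) = 0.47437
H(P) = 0.46439 + 0.09845 + 0.48989 + 0.47437 = 1.52710 bits

log₂(4) = 2.00000 bits

D_KL(P||U) = 2.00000 - 1.52710 = 0.47290 ≈ 0.4729 bits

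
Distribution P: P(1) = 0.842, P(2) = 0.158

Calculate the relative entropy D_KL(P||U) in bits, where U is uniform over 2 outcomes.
0.3705 bits

U(i) = 1/2 for all i

D_KL(P||U) = Σ P(x) log₂(P(x) / (1/2))
           = Σ P(x) log₂(P(x)) + log₂(2)
           = log₂(2) - H(P)

H(P) = -Σ P(x) log₂(P(x)):
  -P(1)·log₂(P(1)) = -(0.842)·log₂(0.842) = 0.20891
  -P(2)·log₂(P(2)) = -(0.158)·log₂(0.158) = 0.42060
H(P) = 0.20891 + 0.42060 = 0.62951 bits

log₂(2) = 1.00000 bits

D_KL(P||U) = 1.00000 - 0.62951 = 0.37049 ≈ 0.3705 bits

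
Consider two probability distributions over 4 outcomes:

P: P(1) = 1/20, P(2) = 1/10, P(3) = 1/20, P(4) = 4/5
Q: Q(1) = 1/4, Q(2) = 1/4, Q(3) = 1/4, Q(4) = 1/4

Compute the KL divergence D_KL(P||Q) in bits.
0.9781 bits

D_KL(P||Q) = Σ P(x) log₂(P(x)/Q(x))

Computing term by term:
  P(1)·log₂(P(1)/Q(1)) = (1/20)·log₂((1/20)/(1/4)) = -0.11610
  P(2)·log₂(P(2)/Q(2)) = (1/10)·log₂((1/10)/(1/4)) = -0.13219
  P(3)·log₂(P(3)/Q(3)) = (1/20)·log₂((1/20)/(1/4)) = -0.11610
  P(4)·log₂(P(4)/Q(4)) = (4/5)·log₂((4/5)/(1/4)) = 1.34246

D_KL(P||Q) = -0.11610 - 0.13219 - 0.11610 + 1.34246 = 0.97807 ≈ 0.9781 bits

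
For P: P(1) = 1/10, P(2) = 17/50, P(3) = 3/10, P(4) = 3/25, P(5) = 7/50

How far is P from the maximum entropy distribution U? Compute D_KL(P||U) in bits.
0.1753 bits

U(i) = 1/5 for all i

D_KL(P||U) = Σ P(x) log₂(P(x) / (1/5))
           = Σ P(x) log₂(P(x)) + log₂(5)
           = log₂(5) - H(P)

H(P) = -Σ P(x) log₂(P(x)):
  -P(1)·log₂(P(1)) = -(1/10)·log₂(1/10) = 0.33219
  -P(2)·log₂(P(2)) = -(17/50)·log₂(17/50) = 0.52917
  -P(3)·log₂(P(3)) = -(3/10)·log₂(3/10) = 0.52109
  -P(4)·log₂(P(4)) = -(3/25)·log₂(3/25) = 0.36707
  -P(5)·log₂(P(5)) = -(7/50)·log₂(7/50) = 0.39711
H(P) = 0.33219 + 0.52917 + 0.52109 + 0.36707 + 0.39711 = 2.14663 bits

log₂(5) = 2.32193 bits

D_KL(P||U) = 2.32193 - 2.14663 = 0.17530 ≈ 0.1753 bits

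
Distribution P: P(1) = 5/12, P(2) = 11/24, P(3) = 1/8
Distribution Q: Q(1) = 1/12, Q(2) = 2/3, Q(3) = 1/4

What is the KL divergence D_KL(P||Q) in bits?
0.5947 bits

D_KL(P||Q) = Σ P(x) log₂(P(x)/Q(x))

Computing term by term:
  P(1)·log₂(P(1)/Q(1)) = (5/12)·log₂((5/12)/(1/12)) = 0.96747
  P(2)·log₂(P(2)/Q(2)) = (11/24)·log₂((11/24)/(2/3)) = -0.24776
  P(3)·log₂(P(3)/Q(3)) = (1/8)·log₂((1/8)/(1/4)) = -0.12500

D_KL(P||Q) = 0.96747 - 0.24776 - 0.12500 = 0.59471 ≈ 0.5947 bits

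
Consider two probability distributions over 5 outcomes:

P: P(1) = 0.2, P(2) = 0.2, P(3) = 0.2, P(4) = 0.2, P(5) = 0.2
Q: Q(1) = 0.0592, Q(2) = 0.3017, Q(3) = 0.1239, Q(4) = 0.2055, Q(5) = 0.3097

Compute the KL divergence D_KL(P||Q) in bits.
0.2368 bits

D_KL(P||Q) = Σ P(x) log₂(P(x)/Q(x))

Computing term by term:
  P(1)·log₂(P(1)/Q(1)) = 0.2·log₂(0.2/0.0592) = 0.35127
  P(2)·log₂(P(2)/Q(2)) = 0.2·log₂(0.2/0.3017) = -0.11862
  P(3)·log₂(P(3)/Q(3)) = 0.2·log₂(0.2/0.1239) = 0.13816
  P(4)·log₂(P(4)/Q(4)) = 0.2·log₂(0.2/0.2055) = -0.00783
  P(5)·log₂(P(5)/Q(5)) = 0.2·log₂(0.2/0.3097) = -0.12617

D_KL(P||Q) = 0.35127 - 0.11862 + 0.13816 - 0.00783 - 0.12617 = 0.23681 ≈ 0.2368 bits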